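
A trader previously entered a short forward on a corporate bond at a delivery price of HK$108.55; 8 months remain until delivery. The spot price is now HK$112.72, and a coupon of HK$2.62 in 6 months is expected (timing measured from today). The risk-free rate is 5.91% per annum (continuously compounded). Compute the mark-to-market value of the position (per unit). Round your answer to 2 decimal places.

PV(remaining coupons) I = 2.62·e^(−0.0591·6/12) = 2.5437
Current forward F = (S − I)·e^(rT) = (112.72 − 2.5437)·e^(0.0591·8/12) = 110.1763 × 1.040186 = 114.6038
Value (long) = (F − K)·e^(−rT) = (114.6038 − 108.55) × 0.961366 = 5.8199
Short position value = −(long value) = -HK$5.82

-HK$5.82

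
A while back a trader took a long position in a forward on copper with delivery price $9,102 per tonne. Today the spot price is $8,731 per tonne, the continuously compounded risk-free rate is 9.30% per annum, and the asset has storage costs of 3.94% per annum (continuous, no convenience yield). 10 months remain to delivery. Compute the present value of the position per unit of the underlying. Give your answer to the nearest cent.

$599.19 per tonne

Current fair forward for the remaining 10 months: F = S·e^((r + u)·T), (r + u) = 0.0930 + 0.0394 = 0.1324
F = 8731 · e^(0.1324 × 10/12) = 8731 × 1.11665023 = 9749.4732
Value of long forward = (F − K)·e^(−rT) = (9749.4732 − 9102) · e^(−0.0930·10/12)
= 647.4732 × 0.92542702 = 599.19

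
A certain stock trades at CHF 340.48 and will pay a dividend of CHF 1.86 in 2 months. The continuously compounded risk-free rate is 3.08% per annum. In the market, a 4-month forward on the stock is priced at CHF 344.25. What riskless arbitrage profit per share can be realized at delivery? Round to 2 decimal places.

PV(dividends) I = 1.86·e^(−0.0308·2/12) = 1.8505
Fair forward F* = (S − I)·e^(rT) = (340.48 − 1.8505)·e^0.010267 = 338.6295 × 1.010320 = 342.1242
Market CHF 344.25 > fair 342.1242: forward overpriced → cash-and-carry (borrow at r, buy the stock and collect the dividends, short the forward).
Profit at T = |F_mkt − F*| = |344.25 − 342.1242| = CHF 2.13 per share

CHF 2.13 per share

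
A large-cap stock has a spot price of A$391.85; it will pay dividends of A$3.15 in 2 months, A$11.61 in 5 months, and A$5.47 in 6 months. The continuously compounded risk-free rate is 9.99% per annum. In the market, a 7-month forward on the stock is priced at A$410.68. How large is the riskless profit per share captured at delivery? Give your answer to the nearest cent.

PV(dividends) I = 3.15·e^(−0.0999·2/12) + 11.61·e^(−0.0999·5/12) + 5.47·e^(−0.0999·6/12) = 19.4381
Fair forward F* = (S − I)·e^(rT) = (391.85 − 19.4381)·e^0.058275 = 372.4119 × 1.060006 = 394.7588
Market A$410.68 > fair 394.7588: forward overpriced → cash-and-carry (borrow at r, buy the stock and collect the dividends, short the forward).
Profit at T = |F_mkt − F*| = |410.68 − 394.7588| = A$15.92 per share

A$15.92 per share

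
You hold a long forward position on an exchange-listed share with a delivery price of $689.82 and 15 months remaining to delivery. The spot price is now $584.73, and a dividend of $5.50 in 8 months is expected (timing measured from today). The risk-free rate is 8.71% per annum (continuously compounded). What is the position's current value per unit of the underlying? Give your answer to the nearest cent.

PV(remaining dividends) I = 5.50·e^(−0.0871·8/12) = 5.1897
Current forward F = (S − I)·e^(rT) = (584.73 − 5.1897)·e^(0.0871·15/12) = 579.5403 × 1.115023 = 646.2008
Value (long) = (F − K)·e^(−rT) = (646.2008 − 689.82) × 0.896843 = -39.1196
Value = -$39.12

-$39.12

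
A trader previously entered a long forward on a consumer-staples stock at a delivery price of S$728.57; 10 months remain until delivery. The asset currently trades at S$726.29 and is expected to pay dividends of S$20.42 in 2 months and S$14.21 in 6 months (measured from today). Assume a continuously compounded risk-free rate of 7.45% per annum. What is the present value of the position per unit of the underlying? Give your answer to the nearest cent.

PV(remaining dividends) I = 20.42·e^(−0.0745·2/12) + 14.21·e^(−0.0745·6/12) = 33.8584
Current forward F = (S − I)·e^(rT) = (726.29 − 33.8584)·e^(0.0745·10/12) = 692.4316 × 1.064051 = 736.7825
Value (long) = (F − K)·e^(−rT) = (736.7825 − 728.57) × 0.939805 = 7.7181
Value = S$7.72

S$7.72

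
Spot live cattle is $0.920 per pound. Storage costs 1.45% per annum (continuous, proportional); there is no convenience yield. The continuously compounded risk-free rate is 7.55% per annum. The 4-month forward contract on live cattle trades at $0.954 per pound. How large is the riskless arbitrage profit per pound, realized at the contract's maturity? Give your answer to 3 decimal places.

Fair forward: F* = S·e^(carry·T), with carry = (r + u) = 0.0755 + 0.0145 = 0.0900
F* = 0.920 · e^(0.0900 × 4/12) = 0.920 · e^0.030000 = 0.920 × 1.030455 = $0.9480
Market $0.954 > fair $0.9480: forward overpriced → cash-and-carry (buy spot, short the forward).
At maturity, profit = |F_mkt − F*| = |0.954 − 0.9480| = $0.006 per pound

$0.006 per pound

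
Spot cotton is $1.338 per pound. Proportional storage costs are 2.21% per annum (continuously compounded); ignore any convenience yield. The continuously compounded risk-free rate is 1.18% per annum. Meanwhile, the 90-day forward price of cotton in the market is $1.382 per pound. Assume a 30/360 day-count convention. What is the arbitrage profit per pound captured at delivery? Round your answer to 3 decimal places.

Fair forward: F* = S·e^(carry·T), with carry = (r + u) = 0.0118 + 0.0221 = 0.0339
F* = 1.338 · e^(0.0339 × 90/360) = 1.338 · e^0.008475 = 1.338 × 1.008511 = $1.3494
Market $1.382 > fair $1.3494: forward overpriced → cash-and-carry (buy spot, short the forward).
At maturity, profit = |F_mkt − F*| = |1.382 − 1.3494| = $0.033 per pound

$0.033 per pound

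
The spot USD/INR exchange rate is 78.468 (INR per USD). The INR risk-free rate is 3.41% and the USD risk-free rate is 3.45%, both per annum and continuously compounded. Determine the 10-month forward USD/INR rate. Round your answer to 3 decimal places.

F = S·e^((r_INR − r_USD)T) = 78.468 · e^((0.0341 − 0.0345) × 10/12)
= 78.468 · e^-0.000333 = 78.468 × 0.999667
F = 78.442 INR per USD

78.442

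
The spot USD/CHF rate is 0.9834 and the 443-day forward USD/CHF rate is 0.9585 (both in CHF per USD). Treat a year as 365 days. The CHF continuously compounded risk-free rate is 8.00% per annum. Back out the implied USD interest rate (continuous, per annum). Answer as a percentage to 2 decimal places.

F = S·e^((r_CHF − r_USD)T) ⇒ r_USD = r_CHF − ln(F/S)/T
ln(0.9585/0.9834) = -0.025646; /(443/365) = -0.021130
r_USD = 0.0800 + 0.021130 = 0.101130
r_USD = 10.11%

10.11%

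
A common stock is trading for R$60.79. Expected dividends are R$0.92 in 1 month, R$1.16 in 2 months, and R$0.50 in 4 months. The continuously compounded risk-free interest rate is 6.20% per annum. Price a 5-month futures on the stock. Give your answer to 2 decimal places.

PV(dividends) I = 0.92·e^(−0.0620·1/12) + 1.16·e^(−0.0620·2/12) + 0.50·e^(−0.0620·4/12)
I = 0.9153 + 1.1481 + 0.4898 = 2.5532
F = (S − I)·e^(rT) = (60.79 − 2.5532) · e^(0.0620·5/12)
= 58.2368 · e^0.025833 = 58.2368 × 1.026170 = R$59.76

R$59.76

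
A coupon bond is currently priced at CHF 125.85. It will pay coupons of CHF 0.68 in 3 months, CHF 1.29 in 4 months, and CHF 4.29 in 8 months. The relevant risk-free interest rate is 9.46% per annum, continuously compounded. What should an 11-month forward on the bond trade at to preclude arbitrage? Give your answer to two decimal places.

PV(coupons) I = 0.68·e^(−0.0946·3/12) + 1.29·e^(−0.0946·4/12) + 4.29·e^(−0.0946·8/12)
I = 0.6641 + 1.2500 + 4.0278 = 5.9419
F = (S − I)·e^(rT) = (125.85 − 5.9419) · e^(0.0946·11/12)
= 119.9081 · e^0.086717 = 119.9081 × 1.090588 = CHF 130.77

CHF 130.77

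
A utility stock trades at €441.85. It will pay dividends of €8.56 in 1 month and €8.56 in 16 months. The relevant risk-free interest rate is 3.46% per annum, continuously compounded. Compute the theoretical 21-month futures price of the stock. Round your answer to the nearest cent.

PV(dividends) I = 8.56·e^(−0.0346·1/12) + 8.56·e^(−0.0346·16/12)
I = 8.5354 + 8.1741 = 16.7095
F = (S − I)·e^(rT) = (441.85 − 16.7095) · e^(0.0346·21/12)
= 425.1405 · e^0.060550 = 425.1405 × 1.062421 = €451.68

€451.68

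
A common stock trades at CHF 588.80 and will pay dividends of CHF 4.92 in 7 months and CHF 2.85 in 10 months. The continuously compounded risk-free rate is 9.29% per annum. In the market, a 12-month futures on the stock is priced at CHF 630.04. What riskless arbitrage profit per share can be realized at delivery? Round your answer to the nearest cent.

PV(dividends) I = 4.92·e^(−0.0929·7/12) + 2.85·e^(−0.0929·10/12) = 7.2982
Fair futures F* = (S − I)·e^(rT) = (588.80 − 7.2982)·e^0.092900 = 581.5018 × 1.097352 = 638.1122
Market CHF 630.04 < fair 638.1122: forward underpriced → reverse cash-and-carry (short the stock, invest proceeds at r, pay the dividends, go long the forward).
Profit at T = |F_mkt − F*| = |630.04 − 638.1122| = CHF 8.07 per share

CHF 8.07 per share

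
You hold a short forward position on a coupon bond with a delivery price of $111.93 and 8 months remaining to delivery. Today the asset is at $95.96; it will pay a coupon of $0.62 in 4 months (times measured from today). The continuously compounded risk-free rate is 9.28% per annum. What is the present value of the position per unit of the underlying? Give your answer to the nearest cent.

PV(remaining coupons) I = 0.62·e^(−0.0928·4/12) = 0.6011
Current forward F = (S − I)·e^(rT) = (95.96 − 0.6011)·e^(0.0928·8/12) = 95.3589 × 1.063820 = 101.4447
Value (long) = (F − K)·e^(−rT) = (101.4447 − 111.93) × 0.940008 = -9.8563
Short position value = −(long value) = $9.86

$9.86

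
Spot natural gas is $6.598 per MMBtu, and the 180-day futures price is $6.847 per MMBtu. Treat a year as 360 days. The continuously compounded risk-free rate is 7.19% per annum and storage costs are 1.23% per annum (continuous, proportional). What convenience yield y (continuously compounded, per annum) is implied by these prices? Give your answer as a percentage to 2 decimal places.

F = S·e^((r+u−y)T) ⇒ (r+u−y) = ln(F/S)/T
ln(6.847/6.598) = 0.037044; /T ⇒ 0.074088
y = r + u − ln(F/S)/T = 0.0719 + 0.0123 − 0.074088 = 0.010112
y = 1.01%

1.01%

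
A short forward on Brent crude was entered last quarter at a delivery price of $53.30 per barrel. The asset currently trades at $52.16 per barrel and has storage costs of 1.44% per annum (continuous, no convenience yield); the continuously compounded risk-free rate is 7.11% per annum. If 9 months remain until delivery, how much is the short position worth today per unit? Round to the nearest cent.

-$2.19 per barrel

Current fair forward for the remaining 9 months: F = S·e^((r + u)·T), (r + u) = 0.0711 + 0.0144 = 0.0855
F = 52.16 · e^(0.0855 × 9/12) = 52.16 × 1.066226 = 55.6143
Value of long forward = (F − K)·e^(−rT) = (55.6143 − 53.30) · e^(−0.0711·9/12)
= 2.3143 × 0.948072 = 2.19
Short position value = −(long value) = -$2.19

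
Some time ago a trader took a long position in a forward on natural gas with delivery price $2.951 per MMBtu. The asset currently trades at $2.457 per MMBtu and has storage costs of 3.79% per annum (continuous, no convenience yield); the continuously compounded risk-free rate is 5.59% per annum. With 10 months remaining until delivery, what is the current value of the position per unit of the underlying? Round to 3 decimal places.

Current fair forward for the remaining 10 months: F = S·e^((r + u)·T), (r + u) = 0.0559 + 0.0379 = 0.0938
F = 2.457 · e^(0.0938 × 10/12) = 2.457 × 1.081303 = 2.6568
Value of long forward = (F − K)·e^(−rT) = (2.6568 − 2.951) · e^(−0.0559·10/12)
= -0.2942 × 0.954485 = -0.281

-$0.281 per MMBtu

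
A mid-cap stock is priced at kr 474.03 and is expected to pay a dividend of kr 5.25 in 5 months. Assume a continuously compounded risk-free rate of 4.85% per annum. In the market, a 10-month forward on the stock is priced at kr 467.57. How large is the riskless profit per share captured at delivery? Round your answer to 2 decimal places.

PV(dividends) I = 5.25·e^(−0.0485·5/12) = 5.1450
Fair forward F* = (S − I)·e^(rT) = (474.03 − 5.1450)·e^0.040417 = 468.8850 × 1.041245 = 488.2242
Market kr 467.57 < fair 488.2242: forward underpriced → reverse cash-and-carry (short the stock, invest proceeds at r, pay the dividends, go long the forward).
Profit at T = |F_mkt − F*| = |467.57 − 488.2242| = kr 20.65 per share

kr 20.65 per share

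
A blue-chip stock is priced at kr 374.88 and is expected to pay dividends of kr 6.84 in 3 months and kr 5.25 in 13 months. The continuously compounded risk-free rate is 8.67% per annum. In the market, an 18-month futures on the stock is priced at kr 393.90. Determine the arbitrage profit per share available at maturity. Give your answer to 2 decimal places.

PV(dividends) I = 6.84·e^(−0.0867·3/12) + 5.25·e^(−0.0867·13/12) = 11.4727
Fair futures F* = (S − I)·e^(rT) = (374.88 − 11.4727)·e^0.130050 = 363.4073 × 1.138885 = 413.8791
Market kr 393.90 < fair 413.8791: forward underpriced → reverse cash-and-carry (short the stock, invest proceeds at r, pay the dividends, go long the forward).
Profit at T = |F_mkt − F*| = |393.90 − 413.8791| = kr 19.98 per share

kr 19.98 per share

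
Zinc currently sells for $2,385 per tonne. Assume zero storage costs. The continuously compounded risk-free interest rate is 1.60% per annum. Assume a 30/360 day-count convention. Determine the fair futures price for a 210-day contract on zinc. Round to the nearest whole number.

F = S·e^(rT) = 2385 · e^(0.0160 × 210/360) = 2385 · e^0.009333
= 2385 × 1.009377 = $2,407 per tonne

$2,407 per tonne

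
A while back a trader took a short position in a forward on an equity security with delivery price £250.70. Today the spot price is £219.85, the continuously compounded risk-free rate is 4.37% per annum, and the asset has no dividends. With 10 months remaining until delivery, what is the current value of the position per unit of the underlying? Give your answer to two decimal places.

Current fair forward for the remaining 10 months: F = S·e^(r·T), r = 0.0437
F = 219.85 · e^(0.0437 × 10/12) = 219.85 × 1.037088 = 228.0038
Value of long forward = (F − K)·e^(−rT) = (228.0038 − 250.70) · e^(−0.0437·10/12)
= -22.6962 × 0.964238 = -21.88
Short position value = −(long value) = £21.88

£21.88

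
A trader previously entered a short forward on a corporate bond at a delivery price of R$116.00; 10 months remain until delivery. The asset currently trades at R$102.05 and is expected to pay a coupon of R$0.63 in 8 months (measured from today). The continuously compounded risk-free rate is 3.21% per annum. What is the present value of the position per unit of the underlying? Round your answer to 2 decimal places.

R$11.50

PV(remaining coupons) I = 0.63·e^(−0.0321·8/12) = 0.6167
Current forward F = (S − I)·e^(rT) = (102.05 − 0.6167)·e^(0.0321·10/12) = 101.4333 × 1.027111 = 104.1833
Value (long) = (F − K)·e^(−rT) = (104.1833 − 116.00) × 0.973605 = -11.5048
Short position value = −(long value) = R$11.50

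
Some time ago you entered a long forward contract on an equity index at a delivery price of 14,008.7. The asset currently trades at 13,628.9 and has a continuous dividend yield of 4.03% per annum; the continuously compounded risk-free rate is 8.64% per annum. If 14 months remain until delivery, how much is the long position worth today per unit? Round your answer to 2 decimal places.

337.49

Current fair forward for the remaining 14 months: F = S·e^((r − q)·T), (r − q) = 0.0864 − 0.0403 = 0.0461
F = 13628.9 · e^(0.0461 × 14/12) = 13628.9 × 1.05525594 = 14381.9777
Value of long forward = (F − K)·e^(−rT) = (14381.9777 − 14008.7) · e^(−0.0864·14/12)
= 373.2777 × 0.90411384 = 337.49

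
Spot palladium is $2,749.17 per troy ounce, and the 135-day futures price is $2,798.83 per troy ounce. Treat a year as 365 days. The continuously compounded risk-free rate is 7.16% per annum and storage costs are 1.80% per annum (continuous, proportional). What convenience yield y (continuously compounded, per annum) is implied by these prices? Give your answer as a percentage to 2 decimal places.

4.12%

F = S·e^((r+u−y)T) ⇒ (r+u−y) = ln(F/S)/T
ln(2798.83/2749.17) = 0.017902; /T ⇒ 0.048402
y = r + u − ln(F/S)/T = 0.0716 + 0.0180 − 0.048402 = 0.041198
y = 4.12%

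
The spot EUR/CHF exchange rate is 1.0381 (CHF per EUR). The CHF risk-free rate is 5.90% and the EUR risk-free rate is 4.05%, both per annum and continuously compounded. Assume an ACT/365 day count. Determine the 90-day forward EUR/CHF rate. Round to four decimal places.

1.0428

F = S·e^((r_CHF − r_EUR)T) = 1.0381 · e^((0.0590 − 0.0405) × 90/365)
= 1.0381 · e^0.004562 = 1.0381 × 1.004572
F = 1.0428 CHF per EUR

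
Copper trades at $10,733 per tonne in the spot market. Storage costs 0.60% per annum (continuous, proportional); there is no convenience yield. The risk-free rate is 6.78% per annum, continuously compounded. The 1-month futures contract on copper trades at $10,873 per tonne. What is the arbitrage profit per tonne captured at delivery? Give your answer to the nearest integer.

$74 per tonne

Fair futures: F* = S·e^(carry·T), with carry = (r + u) = 0.0678 + 0.0060 = 0.0738
F* = 10733 · e^(0.0738 × 1/12) = 10733 · e^0.006150 = 10733 × 1.006169 = $10799.2119
Market $10873 > fair $10799.2119: forward overpriced → cash-and-carry (buy spot, short the forward).
At maturity, profit = |F_mkt − F*| = |10873 − 10799.2119| = $74 per tonne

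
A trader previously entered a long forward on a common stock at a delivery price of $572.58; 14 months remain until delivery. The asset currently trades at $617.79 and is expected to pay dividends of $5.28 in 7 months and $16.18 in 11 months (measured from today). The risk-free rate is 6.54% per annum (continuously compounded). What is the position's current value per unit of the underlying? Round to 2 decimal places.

$66.95

PV(remaining dividends) I = 5.28·e^(−0.0654·7/12) + 16.18·e^(−0.0654·11/12) = 20.3209
Current forward F = (S − I)·e^(rT) = (617.79 − 20.3209)·e^(0.0654·14/12) = 597.4691 × 1.079286 = 644.8400
Value (long) = (F − K)·e^(−rT) = (644.8400 − 572.58) × 0.926538 = 66.9516
Value = $66.95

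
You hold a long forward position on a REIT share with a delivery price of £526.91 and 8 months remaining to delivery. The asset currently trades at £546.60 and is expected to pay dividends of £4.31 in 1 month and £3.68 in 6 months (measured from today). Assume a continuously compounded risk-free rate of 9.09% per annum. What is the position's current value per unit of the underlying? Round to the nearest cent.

£42.88

PV(remaining dividends) I = 4.31·e^(−0.0909·1/12) + 3.68·e^(−0.0909·6/12) = 7.7940
Current forward F = (S − I)·e^(rT) = (546.60 − 7.7940)·e^(0.0909·8/12) = 538.8060 × 1.062474 = 572.4674
Value (long) = (F − K)·e^(−rT) = (572.4674 − 526.91) × 0.941200 = 42.8786
Value = £42.88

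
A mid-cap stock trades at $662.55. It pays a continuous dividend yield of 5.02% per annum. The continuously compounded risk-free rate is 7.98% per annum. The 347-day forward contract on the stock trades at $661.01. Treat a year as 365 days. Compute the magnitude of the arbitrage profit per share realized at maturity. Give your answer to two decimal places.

Fair forward: F* = S·e^(carry·T), with carry = (r − q) = 0.0798 − 0.0502 = 0.0296
F* = 662.55 · e^(0.0296 × 347/365) = 662.55 · e^0.028140 = 662.55 × 1.028540 = $681.4592
Market $661.01 < fair $681.4592: forward underpriced → reverse cash-and-carry (short spot, go long the forward).
At maturity, profit = |F_mkt − F*| = |661.01 − 681.4592| = $20.45 per share

$20.45 per share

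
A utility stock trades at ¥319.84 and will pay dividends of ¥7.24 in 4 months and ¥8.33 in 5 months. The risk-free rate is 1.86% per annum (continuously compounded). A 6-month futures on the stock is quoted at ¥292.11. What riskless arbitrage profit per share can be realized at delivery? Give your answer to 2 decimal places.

¥15.11 per share

PV(dividends) I = 7.24·e^(−0.0186·4/12) + 8.33·e^(−0.0186·5/12) = 15.4609
Fair futures F* = (S − I)·e^(rT) = (319.84 − 15.4609)·e^0.009300 = 304.3791 × 1.009343 = 307.2229
Market ¥292.11 < fair 307.2229: forward underpriced → reverse cash-and-carry (short the stock, invest proceeds at r, pay the dividends, go long the forward).
Profit at T = |F_mkt − F*| = |292.11 − 307.2229| = ¥15.11 per share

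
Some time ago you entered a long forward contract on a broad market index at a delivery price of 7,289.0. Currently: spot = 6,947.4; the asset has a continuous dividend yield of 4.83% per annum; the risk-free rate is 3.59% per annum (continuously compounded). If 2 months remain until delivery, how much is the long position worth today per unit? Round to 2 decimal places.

Current fair forward for the remaining 2 months: F = S·e^((r − q)·T), (r − q) = 0.0359 − 0.0483 = -0.0124
F = 6947.4 · e^(-0.0124 × 2/12) = 6947.4 × 0.99793547 = 6933.0569
Value of long forward = (F − K)·e^(−rT) = (6933.0569 − 7289.0) · e^(−0.0359·2/12)
= -355.9431 × 0.99403453 = -353.82

-353.82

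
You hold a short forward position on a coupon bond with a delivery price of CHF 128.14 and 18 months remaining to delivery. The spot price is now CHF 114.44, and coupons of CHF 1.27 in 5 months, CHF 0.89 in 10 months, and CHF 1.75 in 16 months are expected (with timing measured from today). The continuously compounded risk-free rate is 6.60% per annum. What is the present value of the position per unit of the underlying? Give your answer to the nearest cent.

PV(remaining coupons) I = 1.27·e^(−0.0660·5/12) + 0.89·e^(−0.0660·10/12) + 1.75·e^(−0.0660·16/12) = 3.6805
Current forward F = (S − I)·e^(rT) = (114.44 − 3.6805)·e^(0.0660·18/12) = 110.7595 × 1.104066 = 122.2858
Value (long) = (F − K)·e^(−rT) = (122.2858 − 128.14) × 0.905743 = -5.3024
Short position value = −(long value) = CHF 5.30

CHF 5.30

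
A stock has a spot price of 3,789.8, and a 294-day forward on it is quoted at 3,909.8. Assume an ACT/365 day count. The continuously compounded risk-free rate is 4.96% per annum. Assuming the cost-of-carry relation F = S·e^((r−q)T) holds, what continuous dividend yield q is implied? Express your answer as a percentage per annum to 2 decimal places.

1.09%

From F = S·e^((r−q)T): (r − q) = ln(F/S)/T
ln(3909.8/3789.8) = ln(1.031664) = 0.031173
(r − q) = 0.031173 / (294/365) = 0.038701
q = r − ln(F/S)/T = 0.0496 − 0.038701 = 0.010899
q = 1.09%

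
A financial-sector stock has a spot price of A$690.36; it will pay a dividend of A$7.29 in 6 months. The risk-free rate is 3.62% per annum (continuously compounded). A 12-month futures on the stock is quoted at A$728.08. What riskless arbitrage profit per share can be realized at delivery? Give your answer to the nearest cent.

PV(dividends) I = 7.29·e^(−0.0362·6/12) = 7.1592
Fair futures F* = (S − I)·e^(rT) = (690.36 − 7.1592)·e^0.036200 = 683.2008 × 1.036863 = 708.3856
Market A$728.08 > fair 708.3856: forward overpriced → cash-and-carry (borrow at r, buy the stock and collect the dividends, short the forward).
Profit at T = |F_mkt − F*| = |728.08 − 708.3856| = A$19.69 per share

A$19.69 per share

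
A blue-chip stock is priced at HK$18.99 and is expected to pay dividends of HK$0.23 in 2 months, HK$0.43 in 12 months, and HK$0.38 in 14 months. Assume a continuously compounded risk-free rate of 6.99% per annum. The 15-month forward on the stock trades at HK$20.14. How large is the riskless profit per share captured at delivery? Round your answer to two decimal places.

PV(dividends) I = 0.23·e^(−0.0699·2/12) + 0.43·e^(−0.0699·12/12) + 0.38·e^(−0.0699·14/12) = 0.9785
Fair forward F* = (S − I)·e^(rT) = (18.99 − 0.9785)·e^0.087375 = 18.0115 × 1.091306 = 19.6561
Market HK$20.14 > fair 19.6561: forward overpriced → cash-and-carry (borrow at r, buy the stock and collect the dividends, short the forward).
Profit at T = |F_mkt − F*| = |20.14 − 19.6561| = HK$0.48 per share

HK$0.48 per share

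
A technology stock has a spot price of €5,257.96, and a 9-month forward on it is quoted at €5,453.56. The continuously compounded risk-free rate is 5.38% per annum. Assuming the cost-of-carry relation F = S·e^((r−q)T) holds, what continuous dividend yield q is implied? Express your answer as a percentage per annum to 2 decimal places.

From F = S·e^((r−q)T): (r − q) = ln(F/S)/T
ln(5453.56/5257.96) = ln(1.037201) = 0.036526
(r − q) = 0.036526 / (9/12) = 0.048701
q = r − ln(F/S)/T = 0.0538 − 0.048701 = 0.005099
q = 0.51%

0.51%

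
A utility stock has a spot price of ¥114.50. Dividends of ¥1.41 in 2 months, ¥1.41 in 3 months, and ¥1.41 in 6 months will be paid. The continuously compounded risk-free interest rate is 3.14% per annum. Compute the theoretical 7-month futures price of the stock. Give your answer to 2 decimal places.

PV(dividends) I = 1.41·e^(−0.0314·2/12) + 1.41·e^(−0.0314·3/12) + 1.41·e^(−0.0314·6/12)
I = 1.4026 + 1.3990 + 1.3880 = 4.1896
F = (S − I)·e^(rT) = (114.50 − 4.1896) · e^(0.0314·7/12)
= 110.3104 · e^0.018317 = 110.3104 × 1.018486 = ¥112.35

¥112.35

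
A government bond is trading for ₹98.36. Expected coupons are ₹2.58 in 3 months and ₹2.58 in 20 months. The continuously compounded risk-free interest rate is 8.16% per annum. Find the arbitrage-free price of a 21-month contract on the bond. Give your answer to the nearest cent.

PV(coupons) I = 2.58·e^(−0.0816·3/12) + 2.58·e^(−0.0816·20/12)
I = 2.5279 + 2.2519 = 4.7798
F = (S − I)·e^(rT) = (98.36 − 4.7798) · e^(0.0816·21/12)
= 93.5802 · e^0.142800 = 93.5802 × 1.153499 = ₹107.94

₹107.94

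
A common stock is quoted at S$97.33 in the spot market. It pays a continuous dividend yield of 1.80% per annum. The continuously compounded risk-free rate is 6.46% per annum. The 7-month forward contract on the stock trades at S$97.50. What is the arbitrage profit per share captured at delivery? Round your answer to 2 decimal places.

S$2.51 per share

Fair forward: F* = S·e^(carry·T), with carry = (r − q) = 0.0646 − 0.0180 = 0.0466
F* = 97.33 · e^(0.0466 × 7/12) = 97.33 · e^0.027183 = 97.33 × 1.027556 = S$100.0120
Market S$97.50 < fair S$100.0120: forward underpriced → reverse cash-and-carry (short spot, go long the forward).
At maturity, profit = |F_mkt − F*| = |97.50 − 100.0120| = S$2.51 per share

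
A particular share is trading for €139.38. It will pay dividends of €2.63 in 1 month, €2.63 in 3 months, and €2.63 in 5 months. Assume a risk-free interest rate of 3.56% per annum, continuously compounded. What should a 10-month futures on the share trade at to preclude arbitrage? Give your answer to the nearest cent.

PV(dividends) I = 2.63·e^(−0.0356·1/12) + 2.63·e^(−0.0356·3/12) + 2.63·e^(−0.0356·5/12)
I = 2.6222 + 2.6067 + 2.5913 = 7.8202
F = (S − I)·e^(rT) = (139.38 − 7.8202) · e^(0.0356·10/12)
= 131.5598 · e^0.029667 = 131.5598 × 1.030111 = €135.52

€135.52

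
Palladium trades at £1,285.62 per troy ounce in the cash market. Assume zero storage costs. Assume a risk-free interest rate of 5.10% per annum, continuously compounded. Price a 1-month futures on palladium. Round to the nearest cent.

F = S·e^(rT) = 1285.62 · e^(0.0510 × 1/12) = 1285.62 · e^0.00425000
= 1285.62 × 1.00425904 = £1,291.10 per troy ounce

£1,291.10 per troy ounce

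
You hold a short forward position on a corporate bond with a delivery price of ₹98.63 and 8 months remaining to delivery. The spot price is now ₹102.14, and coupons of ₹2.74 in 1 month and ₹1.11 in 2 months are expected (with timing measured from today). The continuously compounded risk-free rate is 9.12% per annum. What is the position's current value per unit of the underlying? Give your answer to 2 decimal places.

PV(remaining coupons) I = 2.74·e^(−0.0912·1/12) + 1.11·e^(−0.0912·2/12) = 3.8125
Current forward F = (S − I)·e^(rT) = (102.14 − 3.8125)·e^(0.0912·8/12) = 98.3275 × 1.062686 = 104.4913
Value (long) = (F − K)·e^(−rT) = (104.4913 − 98.63) × 0.941011 = 5.5155
Short position value = −(long value) = -₹5.52

-₹5.52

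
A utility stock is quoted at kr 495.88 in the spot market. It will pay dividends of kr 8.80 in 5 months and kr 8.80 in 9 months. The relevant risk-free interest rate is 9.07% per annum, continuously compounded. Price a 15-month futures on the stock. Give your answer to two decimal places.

kr 536.71

PV(dividends) I = 8.80·e^(−0.0907·5/12) + 8.80·e^(−0.0907·9/12)
I = 8.4736 + 8.2213 = 16.6949
F = (S − I)·e^(rT) = (495.88 − 16.6949) · e^(0.0907·15/12)
= 479.1851 · e^0.113375 = 479.1851 × 1.120052 = kr 536.71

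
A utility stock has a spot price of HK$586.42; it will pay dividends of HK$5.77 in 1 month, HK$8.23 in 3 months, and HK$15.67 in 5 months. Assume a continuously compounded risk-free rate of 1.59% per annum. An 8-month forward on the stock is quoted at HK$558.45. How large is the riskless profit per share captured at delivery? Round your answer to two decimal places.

HK$4.38 per share

PV(dividends) I = 5.77·e^(−0.0159·1/12) + 8.23·e^(−0.0159·3/12) + 15.67·e^(−0.0159·5/12) = 29.5262
Fair forward F* = (S − I)·e^(rT) = (586.42 − 29.5262)·e^0.010600 = 556.8938 × 1.010656 = 562.8281
Market HK$558.45 < fair 562.8281: forward underpriced → reverse cash-and-carry (short the stock, invest proceeds at r, pay the dividends, go long the forward).
Profit at T = |F_mkt − F*| = |558.45 − 562.8281| = HK$4.38 per share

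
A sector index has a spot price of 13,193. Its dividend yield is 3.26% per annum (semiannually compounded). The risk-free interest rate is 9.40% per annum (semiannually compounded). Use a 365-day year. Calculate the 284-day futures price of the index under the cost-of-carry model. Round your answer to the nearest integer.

F = S · (1+r/2)^(2T) / (1+q/2)^(2T)
= 13193 × 1.074089 / 1.025480 = 13193 × 1.047401
F = 13,818

13,818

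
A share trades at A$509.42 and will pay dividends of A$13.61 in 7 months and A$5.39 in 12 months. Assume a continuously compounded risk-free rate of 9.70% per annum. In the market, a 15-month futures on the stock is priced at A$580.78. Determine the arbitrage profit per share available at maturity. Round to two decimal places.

PV(dividends) I = 13.61·e^(−0.0970·7/12) + 5.39·e^(−0.0970·12/12) = 17.7530
Fair futures F* = (S − I)·e^(rT) = (509.42 − 17.7530)·e^0.121250 = 491.6670 × 1.128907 = 555.0463
Market A$580.78 > fair 555.0463: forward overpriced → cash-and-carry (borrow at r, buy the stock and collect the dividends, short the forward).
Profit at T = |F_mkt − F*| = |580.78 − 555.0463| = A$25.73 per share

A$25.73 per share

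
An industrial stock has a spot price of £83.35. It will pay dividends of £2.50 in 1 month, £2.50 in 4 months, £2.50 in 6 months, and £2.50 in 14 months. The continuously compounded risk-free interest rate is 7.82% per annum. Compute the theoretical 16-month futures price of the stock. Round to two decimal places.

£81.85

PV(dividends) I = 2.50·e^(−0.0782·1/12) + 2.50·e^(−0.0782·4/12) + 2.50·e^(−0.0782·6/12) + 2.50·e^(−0.0782·14/12)
I = 2.4838 + 2.4357 + 2.4041 + 2.2820 = 9.6056
F = (S − I)·e^(rT) = (83.35 − 9.6056) · e^(0.0782·16/12)
= 73.7444 · e^0.104267 = 73.7444 × 1.109897 = £81.85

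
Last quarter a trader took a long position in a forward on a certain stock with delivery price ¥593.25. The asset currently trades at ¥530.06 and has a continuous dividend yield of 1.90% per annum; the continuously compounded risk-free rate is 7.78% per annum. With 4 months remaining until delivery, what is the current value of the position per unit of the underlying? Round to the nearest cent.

-¥51.35

Current fair forward for the remaining 4 months: F = S·e^((r − q)·T), (r − q) = 0.0778 − 0.0190 = 0.0588
F = 530.06 · e^(0.0588 × 4/12) = 530.06 × 1.019793 = 540.5515
Value of long forward = (F − K)·e^(−rT) = (540.5515 − 593.25) · e^(−0.0778·4/12)
= -52.6985 × 0.974400 = -51.35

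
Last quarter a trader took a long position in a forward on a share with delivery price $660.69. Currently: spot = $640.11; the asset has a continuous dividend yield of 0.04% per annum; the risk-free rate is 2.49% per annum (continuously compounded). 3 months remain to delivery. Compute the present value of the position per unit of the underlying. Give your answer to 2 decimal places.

-$16.54

Current fair forward for the remaining 3 months: F = S·e^((r − q)·T), (r − q) = 0.0249 − 0.0004 = 0.0245
F = 640.11 · e^(0.0245 × 3/12) = 640.11 × 1.006144 = 644.0428
Value of long forward = (F − K)·e^(−rT) = (644.0428 − 660.69) · e^(−0.0249·3/12)
= -16.6472 × 0.993794 = -16.54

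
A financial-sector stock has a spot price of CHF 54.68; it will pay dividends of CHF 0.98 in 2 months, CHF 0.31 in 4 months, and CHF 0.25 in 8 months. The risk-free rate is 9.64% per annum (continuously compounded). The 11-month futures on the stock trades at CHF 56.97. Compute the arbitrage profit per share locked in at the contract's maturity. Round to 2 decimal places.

PV(dividends) I = 0.98·e^(−0.0964·2/12) + 0.31·e^(−0.0964·4/12) + 0.25·e^(−0.0964·8/12) = 1.4990
Fair futures F* = (S − I)·e^(rT) = (54.68 − 1.4990)·e^0.088367 = 53.1810 × 1.092389 = 58.0943
Market CHF 56.97 < fair 58.0943: forward underpriced → reverse cash-and-carry (short the stock, invest proceeds at r, pay the dividends, go long the forward).
Profit at T = |F_mkt − F*| = |56.97 − 58.0943| = CHF 1.12 per share

CHF 1.12 per share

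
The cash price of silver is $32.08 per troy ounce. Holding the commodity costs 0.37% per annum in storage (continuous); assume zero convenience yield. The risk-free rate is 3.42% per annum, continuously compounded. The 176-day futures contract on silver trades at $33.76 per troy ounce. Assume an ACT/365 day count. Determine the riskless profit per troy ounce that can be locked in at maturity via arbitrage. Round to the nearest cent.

Fair futures: F* = S·e^(carry·T), with carry = (r + u) = 0.0342 + 0.0037 = 0.0379
F* = 32.08 · e^(0.0379 × 176/365) = 32.08 · e^0.018275 = 32.08 × 1.018443 = $32.6717
Market $33.76 > fair $32.6717: forward overpriced → cash-and-carry (buy spot, short the forward).
At maturity, profit = |F_mkt − F*| = |33.76 − 32.6717| = $1.09 per troy ounce

$1.09 per troy ounce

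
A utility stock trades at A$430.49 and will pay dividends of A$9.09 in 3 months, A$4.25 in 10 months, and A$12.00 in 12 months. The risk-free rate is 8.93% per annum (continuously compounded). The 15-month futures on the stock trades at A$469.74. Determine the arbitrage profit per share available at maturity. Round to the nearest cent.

A$15.03 per share

PV(dividends) I = 9.09·e^(−0.0893·3/12) + 4.25·e^(−0.0893·10/12) + 12.00·e^(−0.0893·12/12) = 23.8094
Fair futures F* = (S − I)·e^(rT) = (430.49 − 23.8094)·e^0.111625 = 406.6806 × 1.118093 = 454.7067
Market A$469.74 > fair 454.7067: forward overpriced → cash-and-carry (borrow at r, buy the stock and collect the dividends, short the forward).
Profit at T = |F_mkt − F*| = |469.74 − 454.7067| = A$15.03 per share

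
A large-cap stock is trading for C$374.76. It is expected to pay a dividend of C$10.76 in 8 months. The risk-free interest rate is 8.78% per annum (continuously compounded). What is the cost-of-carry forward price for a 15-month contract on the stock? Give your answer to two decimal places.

C$406.91

PV(dividends) I = 10.76·e^(−0.0878·8/12)
I = 10.1483
F = (S − I)·e^(rT) = (374.76 − 10.1483) · e^(0.0878·15/12)
= 364.6117 · e^0.109750 = 364.6117 × 1.115999 = C$406.91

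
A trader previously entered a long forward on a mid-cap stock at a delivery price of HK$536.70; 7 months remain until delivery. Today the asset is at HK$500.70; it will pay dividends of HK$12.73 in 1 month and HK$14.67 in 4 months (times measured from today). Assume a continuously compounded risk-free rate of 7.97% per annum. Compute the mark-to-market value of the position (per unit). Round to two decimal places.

PV(remaining dividends) I = 12.73·e^(−0.0797·1/12) + 14.67·e^(−0.0797·4/12) = 26.9311
Current forward F = (S − I)·e^(rT) = (500.70 − 26.9311)·e^(0.0797·7/12) = 473.7689 × 1.047589 = 496.3151
Value (long) = (F − K)·e^(−rT) = (496.3151 − 536.70) × 0.954573 = -38.5503
Value = -HK$38.55

-HK$38.55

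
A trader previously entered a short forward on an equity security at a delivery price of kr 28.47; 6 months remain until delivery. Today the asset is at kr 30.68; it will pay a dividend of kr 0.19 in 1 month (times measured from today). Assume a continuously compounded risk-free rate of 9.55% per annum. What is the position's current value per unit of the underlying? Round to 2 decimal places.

PV(remaining dividends) I = 0.19·e^(−0.0955·1/12) = 0.1885
Current forward F = (S − I)·e^(rT) = (30.68 − 0.1885)·e^(0.0955·6/12) = 30.4915 × 1.048908 = 31.9828
Value (long) = (F − K)·e^(−rT) = (31.9828 − 28.47) × 0.953372 = 3.3490
Short position value = −(long value) = -kr 3.35

-kr 3.35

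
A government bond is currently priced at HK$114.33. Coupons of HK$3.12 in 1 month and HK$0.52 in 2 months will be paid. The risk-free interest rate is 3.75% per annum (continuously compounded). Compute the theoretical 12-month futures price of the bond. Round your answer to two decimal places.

PV(coupons) I = 3.12·e^(−0.0375·1/12) + 0.52·e^(−0.0375·2/12)
I = 3.1103 + 0.5168 = 3.6271
F = (S − I)·e^(rT) = (114.33 − 3.6271) · e^(0.0375·12/12)
= 110.7029 · e^0.037500 = 110.7029 × 1.038212 = HK$114.93

HK$114.93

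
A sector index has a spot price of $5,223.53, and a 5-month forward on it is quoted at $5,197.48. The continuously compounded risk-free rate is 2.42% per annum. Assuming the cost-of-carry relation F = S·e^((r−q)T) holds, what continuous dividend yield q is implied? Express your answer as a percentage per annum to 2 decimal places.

3.62%

From F = S·e^((r−q)T): (r − q) = ln(F/S)/T
ln(5197.48/5223.53) = ln(0.995013) = -0.004999
(r − q) = -0.004999 / (5/12) = -0.011998
q = r − ln(F/S)/T = 0.0242 + 0.011998 = 0.036198
q = 3.62%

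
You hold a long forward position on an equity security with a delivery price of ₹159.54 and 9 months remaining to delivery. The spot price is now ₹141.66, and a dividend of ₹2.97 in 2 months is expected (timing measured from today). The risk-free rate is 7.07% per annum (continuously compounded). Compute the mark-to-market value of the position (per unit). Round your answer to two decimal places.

PV(remaining dividends) I = 2.97·e^(−0.0707·2/12) = 2.9352
Current forward F = (S − I)·e^(rT) = (141.66 − 2.9352)·e^(0.0707·9/12) = 138.7248 × 1.054456 = 146.2792
Value (long) = (F − K)·e^(−rT) = (146.2792 − 159.54) × 0.948356 = -12.5760
Value = -₹12.58

-₹12.58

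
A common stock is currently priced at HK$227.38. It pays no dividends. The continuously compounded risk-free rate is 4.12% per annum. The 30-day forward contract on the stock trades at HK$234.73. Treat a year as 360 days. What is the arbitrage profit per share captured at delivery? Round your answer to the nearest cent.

Fair forward: F* = S·e^(carry·T), with carry = r = 0.0412
F* = 227.38 · e^(0.0412 × 30/360) = 227.38 · e^0.003433 = 227.38 × 1.003439 = HK$228.1620
Market HK$234.73 > fair HK$228.1620: forward overpriced → cash-and-carry (buy spot, short the forward).
At maturity, profit = |F_mkt − F*| = |234.73 − 228.1620| = HK$6.57 per share

HK$6.57 per share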